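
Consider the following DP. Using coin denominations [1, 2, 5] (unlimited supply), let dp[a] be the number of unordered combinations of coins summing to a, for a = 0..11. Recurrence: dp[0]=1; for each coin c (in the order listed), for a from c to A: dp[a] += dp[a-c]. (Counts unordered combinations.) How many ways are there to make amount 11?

after  coin     0     1     2     3     4     5     6     7     8     9    10    11
          1     1     1     1     1     1     1     1     1     1     1     1     1
          2     1     1     2     2     3     3     4     4     5     5     6     6
          5     1     1     2     2     3     4     5     6     7     8    10    11

11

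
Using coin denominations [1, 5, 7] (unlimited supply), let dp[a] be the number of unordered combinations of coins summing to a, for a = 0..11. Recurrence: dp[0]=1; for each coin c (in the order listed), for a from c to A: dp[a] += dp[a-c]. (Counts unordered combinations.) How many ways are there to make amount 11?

after  coin     0     1     2     3     4     5     6     7     8     9    10    11
          1     1     1     1     1     1     1     1     1     1     1     1     1
          5     1     1     1     1     1     2     2     2     2     2     3     3
          7     1     1     1     1     1     2     2     3     3     3     4     4

4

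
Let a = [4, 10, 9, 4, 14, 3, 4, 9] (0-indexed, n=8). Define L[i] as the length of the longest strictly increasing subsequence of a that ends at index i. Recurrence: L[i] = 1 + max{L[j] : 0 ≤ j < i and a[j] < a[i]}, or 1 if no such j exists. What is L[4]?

   i    0    1    2    3    4    5    6    7
a[i]    4   10    9    4   14    3    4    9
L[i]    1    2    2    1    3    1    2    3

3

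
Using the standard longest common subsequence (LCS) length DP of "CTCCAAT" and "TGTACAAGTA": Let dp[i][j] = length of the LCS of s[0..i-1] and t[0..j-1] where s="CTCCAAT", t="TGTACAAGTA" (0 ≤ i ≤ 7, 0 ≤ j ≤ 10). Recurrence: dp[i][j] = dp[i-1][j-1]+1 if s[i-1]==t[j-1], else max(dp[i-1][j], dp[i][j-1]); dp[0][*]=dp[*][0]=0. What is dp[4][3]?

1

   ''  T  G  T  A  C  A  A  G  T  A
''  0  0  0  0  0  0  0  0  0  0  0
 C  0  0  0  0  0  1  1  1  1  1  1
 T  0  1  1  1  1  1  1  1  1  2  2
 C  0  1  1  1  1  2  2  2  2  2  2
 C  0  1  1  1  1  2  2  2  2  2  2
 A  0  1  1  1  2  2  3  3  3  3  3
 A  0  1  1  1  2  2  3  4  4  4  4
 T  0  1  1  2  2  2  3  4  4  5  5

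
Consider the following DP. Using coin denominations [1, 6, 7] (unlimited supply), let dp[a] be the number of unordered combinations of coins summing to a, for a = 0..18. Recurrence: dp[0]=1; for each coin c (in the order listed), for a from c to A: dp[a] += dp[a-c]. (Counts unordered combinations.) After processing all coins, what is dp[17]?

6

after  coin     0     1     2     3     4     5     6     7     8     9    10    11    12    13    14    15    16    17    18
          1     1     1     1     1     1     1     1     1     1     1     1     1     1     1     1     1     1     1     1
          6     1     1     1     1     1     1     2     2     2     2     2     2     3     3     3     3     3     3     4
          7     1     1     1     1     1     1     2     3     3     3     3     3     4     5     6     6     6     6     7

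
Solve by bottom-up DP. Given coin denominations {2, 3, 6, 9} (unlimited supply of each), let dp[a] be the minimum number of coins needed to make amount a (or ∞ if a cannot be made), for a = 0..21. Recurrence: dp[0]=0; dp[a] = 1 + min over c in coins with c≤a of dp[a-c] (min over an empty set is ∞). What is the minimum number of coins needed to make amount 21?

3

 a  0  1  2  3  4  5  6  7  8  9 10 11 12 13 14 15 16 17 18 19 20 21
dp  0  -  1  1  2  2  1  3  2  1  3  2  2  3  3  2  4  3  2  4  3  3
(- denotes ∞ / unreachable)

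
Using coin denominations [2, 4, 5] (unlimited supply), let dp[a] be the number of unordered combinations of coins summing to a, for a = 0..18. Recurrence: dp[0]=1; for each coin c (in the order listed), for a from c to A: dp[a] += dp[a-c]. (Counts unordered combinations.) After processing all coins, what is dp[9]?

2

after  coin     0     1     2     3     4     5     6     7     8     9    10    11    12    13    14    15    16    17    18
          2     1     0     1     0     1     0     1     0     1     0     1     0     1     0     1     0     1     0     1
          4     1     0     1     0     2     0     2     0     3     0     3     0     4     0     4     0     5     0     5
          5     1     0     1     0     2     1     2     1     3     2     4     2     5     3     6     4     7     5     8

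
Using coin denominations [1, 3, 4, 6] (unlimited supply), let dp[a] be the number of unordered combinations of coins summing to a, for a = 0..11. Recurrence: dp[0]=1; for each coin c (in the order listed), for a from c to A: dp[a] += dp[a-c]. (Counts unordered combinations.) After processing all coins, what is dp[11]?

12

after  coin     0     1     2     3     4     5     6     7     8     9    10    11
          1     1     1     1     1     1     1     1     1     1     1     1     1
          3     1     1     1     2     2     2     3     3     3     4     4     4
          4     1     1     1     2     3     3     4     5     6     7     8     9
          6     1     1     1     2     3     3     5     6     7     9    11    12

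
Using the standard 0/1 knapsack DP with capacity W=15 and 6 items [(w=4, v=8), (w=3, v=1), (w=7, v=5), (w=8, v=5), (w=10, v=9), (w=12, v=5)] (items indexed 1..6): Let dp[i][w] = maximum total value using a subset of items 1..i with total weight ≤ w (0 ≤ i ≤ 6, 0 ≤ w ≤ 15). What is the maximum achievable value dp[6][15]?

i\w   0   1   2   3   4   5   6   7   8   9  10  11  12  13  14  15
  0   0   0   0   0   0   0   0   0   0   0   0   0   0   0   0   0
  1   0   0   0   0   8   8   8   8   8   8   8   8   8   8   8   8
  2   0   0   0   1   8   8   8   9   9   9   9   9   9   9   9   9
  3   0   0   0   1   8   8   8   9   9   9   9  13  13  13  14  14
  4   0   0   0   1   8   8   8   9   9   9   9  13  13  13  14  14
  5   0   0   0   1   8   8   8   9   9   9   9  13  13  13  17  17
  6   0   0   0   1   8   8   8   9   9   9   9  13  13  13  17  17

17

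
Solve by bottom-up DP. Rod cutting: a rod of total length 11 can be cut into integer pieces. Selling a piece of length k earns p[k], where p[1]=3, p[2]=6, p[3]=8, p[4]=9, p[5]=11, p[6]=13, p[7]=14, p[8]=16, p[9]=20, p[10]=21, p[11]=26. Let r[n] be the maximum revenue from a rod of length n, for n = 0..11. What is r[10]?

30

   n    0    1    2    3    4    5    6    7    8    9   10   11
r[n]    0    3    6    9   12   15   18   21   24   27   30   33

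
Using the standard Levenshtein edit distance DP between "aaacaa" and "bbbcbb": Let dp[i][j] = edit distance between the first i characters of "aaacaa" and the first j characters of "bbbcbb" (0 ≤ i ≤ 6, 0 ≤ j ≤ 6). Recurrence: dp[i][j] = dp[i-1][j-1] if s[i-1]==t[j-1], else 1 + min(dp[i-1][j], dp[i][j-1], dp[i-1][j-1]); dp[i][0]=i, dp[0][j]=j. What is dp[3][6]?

   ''  b  b  b  c  b  b
''  0  1  2  3  4  5  6
 a  1  1  2  3  4  5  6
 a  2  2  2  3  4  5  6
 a  3  3  3  3  4  5  6
 c  4  4  4  4  3  4  5
 a  5  5  5  5  4  4  5
 a  6  6  6  6  5  5  5

6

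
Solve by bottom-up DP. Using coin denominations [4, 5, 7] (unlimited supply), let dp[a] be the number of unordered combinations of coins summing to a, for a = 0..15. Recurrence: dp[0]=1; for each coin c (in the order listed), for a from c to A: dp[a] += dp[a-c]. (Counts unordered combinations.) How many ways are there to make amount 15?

after  coin     0     1     2     3     4     5     6     7     8     9    10    11    12    13    14    15
          4     1     0     0     0     1     0     0     0     1     0     0     0     1     0     0     0
          5     1     0     0     0     1     1     0     0     1     1     1     0     1     1     1     1
          7     1     0     0     0     1     1     0     1     1     1     1     1     2     1     2     2

2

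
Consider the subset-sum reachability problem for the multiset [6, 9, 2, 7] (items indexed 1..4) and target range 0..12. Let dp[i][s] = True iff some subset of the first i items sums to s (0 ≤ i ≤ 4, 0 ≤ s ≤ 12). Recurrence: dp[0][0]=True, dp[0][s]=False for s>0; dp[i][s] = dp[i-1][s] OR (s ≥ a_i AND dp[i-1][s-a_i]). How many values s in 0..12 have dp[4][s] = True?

i\s   0   1   2   3   4   5   6   7   8   9  10  11  12
  0   T   F   F   F   F   F   F   F   F   F   F   F   F
  1   T   F   F   F   F   F   T   F   F   F   F   F   F
  2   T   F   F   F   F   F   T   F   F   T   F   F   F
  3   T   F   T   F   F   F   T   F   T   T   F   T   F
  4   T   F   T   F   F   F   T   T   T   T   F   T   F

7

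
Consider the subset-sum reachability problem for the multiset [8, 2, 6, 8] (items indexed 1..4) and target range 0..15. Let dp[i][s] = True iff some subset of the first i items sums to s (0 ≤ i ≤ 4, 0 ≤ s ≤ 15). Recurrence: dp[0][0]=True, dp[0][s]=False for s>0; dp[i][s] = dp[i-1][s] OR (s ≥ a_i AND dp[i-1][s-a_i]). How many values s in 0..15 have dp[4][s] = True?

i\s   0   1   2   3   4   5   6   7   8   9  10  11  12  13  14  15
  0   T   F   F   F   F   F   F   F   F   F   F   F   F   F   F   F
  1   T   F   F   F   F   F   F   F   T   F   F   F   F   F   F   F
  2   T   F   T   F   F   F   F   F   T   F   T   F   F   F   F   F
  3   T   F   T   F   F   F   T   F   T   F   T   F   F   F   T   F
  4   T   F   T   F   F   F   T   F   T   F   T   F   F   F   T   F

6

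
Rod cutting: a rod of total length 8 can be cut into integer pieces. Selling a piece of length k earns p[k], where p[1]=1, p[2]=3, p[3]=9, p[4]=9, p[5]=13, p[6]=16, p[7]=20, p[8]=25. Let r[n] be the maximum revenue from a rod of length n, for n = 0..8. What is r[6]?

18

   n    0    1    2    3    4    5    6    7    8
r[n]    0    1    3    9   10   13   18   20   25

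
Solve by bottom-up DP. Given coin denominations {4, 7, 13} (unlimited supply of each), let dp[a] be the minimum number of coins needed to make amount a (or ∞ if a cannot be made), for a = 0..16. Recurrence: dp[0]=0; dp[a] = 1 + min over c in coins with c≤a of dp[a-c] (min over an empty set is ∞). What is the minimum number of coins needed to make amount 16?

 a  0  1  2  3  4  5  6  7  8  9 10 11 12 13 14 15 16
dp  0  -  -  -  1  -  -  1  2  -  -  2  3  1  2  3  4
(- denotes ∞ / unreachable)

4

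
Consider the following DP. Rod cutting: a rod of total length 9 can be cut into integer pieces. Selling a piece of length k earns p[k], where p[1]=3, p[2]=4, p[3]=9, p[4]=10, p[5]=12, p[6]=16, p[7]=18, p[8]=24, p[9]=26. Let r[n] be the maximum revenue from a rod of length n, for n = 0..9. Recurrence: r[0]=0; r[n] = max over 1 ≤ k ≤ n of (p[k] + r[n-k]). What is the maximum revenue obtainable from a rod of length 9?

27

   n    0    1    2    3    4    5    6    7    8    9
r[n]    0    3    6    9   12   15   18   21   24   27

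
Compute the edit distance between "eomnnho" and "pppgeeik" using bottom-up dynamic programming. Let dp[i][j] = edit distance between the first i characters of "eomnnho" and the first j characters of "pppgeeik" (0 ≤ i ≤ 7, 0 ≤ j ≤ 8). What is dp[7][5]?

7

   ''  p  p  p  g  e  e  i  k
''  0  1  2  3  4  5  6  7  8
 e  1  1  2  3  4  4  5  6  7
 o  2  2  2  3  4  5  5  6  7
 m  3  3  3  3  4  5  6  6  7
 n  4  4  4  4  4  5  6  7  7
 n  5  5  5  5  5  5  6  7  8
 h  6  6  6  6  6  6  6  7  8
 o  7  7  7  7  7  7  7  7  8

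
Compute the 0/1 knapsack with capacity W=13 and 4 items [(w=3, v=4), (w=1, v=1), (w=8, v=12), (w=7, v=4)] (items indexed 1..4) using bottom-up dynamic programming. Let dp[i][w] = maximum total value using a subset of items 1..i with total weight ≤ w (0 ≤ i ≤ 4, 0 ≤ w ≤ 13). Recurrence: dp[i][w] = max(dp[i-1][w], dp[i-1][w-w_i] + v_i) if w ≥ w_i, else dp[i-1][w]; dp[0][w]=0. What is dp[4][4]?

5

i\w   0   1   2   3   4   5   6   7   8   9  10  11  12  13
  0   0   0   0   0   0   0   0   0   0   0   0   0   0   0
  1   0   0   0   4   4   4   4   4   4   4   4   4   4   4
  2   0   1   1   4   5   5   5   5   5   5   5   5   5   5
  3   0   1   1   4   5   5   5   5  12  13  13  16  17  17
  4   0   1   1   4   5   5   5   5  12  13  13  16  17  17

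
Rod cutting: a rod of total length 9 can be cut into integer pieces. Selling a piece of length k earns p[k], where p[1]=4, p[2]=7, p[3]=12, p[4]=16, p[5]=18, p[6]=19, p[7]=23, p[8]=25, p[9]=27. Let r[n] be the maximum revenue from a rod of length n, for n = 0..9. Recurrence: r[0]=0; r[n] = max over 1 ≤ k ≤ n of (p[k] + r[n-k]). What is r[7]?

   n    0    1    2    3    4    5    6    7    8    9
r[n]    0    4    8   12   16   20   24   28   32   36

28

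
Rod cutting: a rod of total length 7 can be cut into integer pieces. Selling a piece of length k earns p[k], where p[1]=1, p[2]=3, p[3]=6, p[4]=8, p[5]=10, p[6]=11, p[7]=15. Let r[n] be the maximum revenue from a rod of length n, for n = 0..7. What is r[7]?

15

   n    0    1    2    3    4    5    6    7
r[n]    0    1    3    6    8   10   12   15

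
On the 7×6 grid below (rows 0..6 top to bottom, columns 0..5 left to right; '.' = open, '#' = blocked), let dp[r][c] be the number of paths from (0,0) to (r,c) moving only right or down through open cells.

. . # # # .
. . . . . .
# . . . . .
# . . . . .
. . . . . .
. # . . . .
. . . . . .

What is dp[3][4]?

r\c   0   1   2   3   4   5
  0   1   1   0   0   0   0
  1   1   2   2   2   2   2
  2   0   2   4   6   8  10
  3   0   2   6  12  20  30
  4   0   2   8  20  40  70
  5   0   0   8  28  68 138
  6   0   0   8  36 104 242

20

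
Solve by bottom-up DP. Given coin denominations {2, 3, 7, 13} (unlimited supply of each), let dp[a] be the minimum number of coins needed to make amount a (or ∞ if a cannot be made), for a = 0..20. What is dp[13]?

1

 a  0  1  2  3  4  5  6  7  8  9 10 11 12 13 14 15 16 17 18 19 20
dp  0  -  1  1  2  2  2  1  3  2  2  3  3  1  2  2  2  3  3  3  2
(- denotes ∞ / unreachable)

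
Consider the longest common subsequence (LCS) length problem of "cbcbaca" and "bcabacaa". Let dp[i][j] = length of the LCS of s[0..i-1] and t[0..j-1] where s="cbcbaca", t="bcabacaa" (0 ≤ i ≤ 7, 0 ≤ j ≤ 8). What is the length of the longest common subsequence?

   ''  b  c  a  b  a  c  a  a
''  0  0  0  0  0  0  0  0  0
 c  0  0  1  1  1  1  1  1  1
 b  0  1  1  1  2  2  2  2  2
 c  0  1  2  2  2  2  3  3  3
 b  0  1  2  2  3  3  3  3  3
 a  0  1  2  3  3  4  4  4  4
 c  0  1  2  3  3  4  5  5  5
 a  0  1  2  3  3  4  5  6  6

6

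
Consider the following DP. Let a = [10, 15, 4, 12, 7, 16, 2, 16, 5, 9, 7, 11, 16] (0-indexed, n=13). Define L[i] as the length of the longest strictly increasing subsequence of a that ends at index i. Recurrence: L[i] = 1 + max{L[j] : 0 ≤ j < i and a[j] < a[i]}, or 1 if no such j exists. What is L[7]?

   i    0    1    2    3    4    5    6    7    8    9   10   11   12
a[i]   10   15    4   12    7   16    2   16    5    9    7   11   16
L[i]    1    2    1    2    2    3    1    3    2    3    3    4    5

3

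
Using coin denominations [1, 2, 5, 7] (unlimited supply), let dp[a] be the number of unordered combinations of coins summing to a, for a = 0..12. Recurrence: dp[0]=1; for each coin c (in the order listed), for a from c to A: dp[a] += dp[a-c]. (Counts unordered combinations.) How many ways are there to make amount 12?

17

after  coin     0     1     2     3     4     5     6     7     8     9    10    11    12
          1     1     1     1     1     1     1     1     1     1     1     1     1     1
          2     1     1     2     2     3     3     4     4     5     5     6     6     7
          5     1     1     2     2     3     4     5     6     7     8    10    11    13
          7     1     1     2     2     3     4     5     7     8    10    12    14    17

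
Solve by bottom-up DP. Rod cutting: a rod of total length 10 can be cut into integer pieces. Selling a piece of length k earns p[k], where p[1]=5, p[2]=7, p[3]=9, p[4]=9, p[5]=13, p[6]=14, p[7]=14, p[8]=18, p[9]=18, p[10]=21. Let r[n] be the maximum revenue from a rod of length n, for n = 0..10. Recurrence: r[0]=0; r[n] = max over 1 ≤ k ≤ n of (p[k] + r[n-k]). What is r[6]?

30

   n    0    1    2    3    4    5    6    7    8    9   10
r[n]    0    5   10   15   20   25   30   35   40   45   50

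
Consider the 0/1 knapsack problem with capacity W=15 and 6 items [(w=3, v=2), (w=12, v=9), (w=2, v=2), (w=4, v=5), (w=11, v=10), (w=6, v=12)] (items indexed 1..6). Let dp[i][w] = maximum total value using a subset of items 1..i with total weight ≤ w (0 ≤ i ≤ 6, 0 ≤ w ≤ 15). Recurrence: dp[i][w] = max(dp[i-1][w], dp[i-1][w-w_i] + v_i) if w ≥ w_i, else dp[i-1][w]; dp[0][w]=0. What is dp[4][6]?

i\w   0   1   2   3   4   5   6   7   8   9  10  11  12  13  14  15
  0   0   0   0   0   0   0   0   0   0   0   0   0   0   0   0   0
  1   0   0   0   2   2   2   2   2   2   2   2   2   2   2   2   2
  2   0   0   0   2   2   2   2   2   2   2   2   2   9   9   9  11
  3   0   0   2   2   2   4   4   4   4   4   4   4   9   9  11  11
  4   0   0   2   2   5   5   7   7   7   9   9   9   9   9  11  11
  5   0   0   2   2   5   5   7   7   7   9   9  10  10  12  12  15
  6   0   0   2   2   5   5  12  12  14  14  17  17  19  19  19  21

7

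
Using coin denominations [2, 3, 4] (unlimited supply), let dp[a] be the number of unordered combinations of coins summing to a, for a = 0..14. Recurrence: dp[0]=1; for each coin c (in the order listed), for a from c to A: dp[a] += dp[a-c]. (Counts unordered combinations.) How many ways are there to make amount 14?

after  coin     0     1     2     3     4     5     6     7     8     9    10    11    12    13    14
          2     1     0     1     0     1     0     1     0     1     0     1     0     1     0     1
          3     1     0     1     1     1     1     2     1     2     2     2     2     3     2     3
          4     1     0     1     1     2     1     3     2     4     3     5     4     7     5     8

8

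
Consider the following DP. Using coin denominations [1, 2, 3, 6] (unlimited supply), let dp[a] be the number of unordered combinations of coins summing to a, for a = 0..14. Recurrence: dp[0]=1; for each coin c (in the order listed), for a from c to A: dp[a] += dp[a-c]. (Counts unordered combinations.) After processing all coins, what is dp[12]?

27

after  coin     0     1     2     3     4     5     6     7     8     9    10    11    12    13    14
          1     1     1     1     1     1     1     1     1     1     1     1     1     1     1     1
          2     1     1     2     2     3     3     4     4     5     5     6     6     7     7     8
          3     1     1     2     3     4     5     7     8    10    12    14    16    19    21    24
          6     1     1     2     3     4     5     8     9    12    15    18    21    27    30    36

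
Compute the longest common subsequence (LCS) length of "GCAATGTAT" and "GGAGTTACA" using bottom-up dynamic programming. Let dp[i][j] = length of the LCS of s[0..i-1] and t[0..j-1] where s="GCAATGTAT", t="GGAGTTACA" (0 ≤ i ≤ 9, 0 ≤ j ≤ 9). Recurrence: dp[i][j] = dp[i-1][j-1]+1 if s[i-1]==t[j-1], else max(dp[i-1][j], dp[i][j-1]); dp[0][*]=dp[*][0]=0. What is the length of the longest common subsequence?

   ''  G  G  A  G  T  T  A  C  A
''  0  0  0  0  0  0  0  0  0  0
 G  0  1  1  1  1  1  1  1  1  1
 C  0  1  1  1  1  1  1  1  2  2
 A  0  1  1  2  2  2  2  2  2  3
 A  0  1  1  2  2  2  2  3  3  3
 T  0  1  1  2  2  3  3  3  3  3
 G  0  1  2  2  3  3  3  3  3  3
 T  0  1  2  2  3  4  4  4  4  4
 A  0  1  2  3  3  4  4  5  5  5
 T  0  1  2  3  3  4  5  5  5  5

5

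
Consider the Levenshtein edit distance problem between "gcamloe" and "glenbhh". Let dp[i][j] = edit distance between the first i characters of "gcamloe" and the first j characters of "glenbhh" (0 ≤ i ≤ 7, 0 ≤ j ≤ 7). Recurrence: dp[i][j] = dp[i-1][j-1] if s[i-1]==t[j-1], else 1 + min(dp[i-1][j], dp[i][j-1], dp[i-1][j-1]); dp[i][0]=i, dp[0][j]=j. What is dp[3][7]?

6

   ''  g  l  e  n  b  h  h
''  0  1  2  3  4  5  6  7
 g  1  0  1  2  3  4  5  6
 c  2  1  1  2  3  4  5  6
 a  3  2  2  2  3  4  5  6
 m  4  3  3  3  3  4  5  6
 l  5  4  3  4  4  4  5  6
 o  6  5  4  4  5  5  5  6
 e  7  6  5  4  5  6  6  6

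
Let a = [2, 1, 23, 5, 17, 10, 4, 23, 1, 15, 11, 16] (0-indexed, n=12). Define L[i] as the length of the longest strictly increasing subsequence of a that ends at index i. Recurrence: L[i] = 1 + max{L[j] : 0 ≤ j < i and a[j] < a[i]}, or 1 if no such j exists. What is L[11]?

5

   i    0    1    2    3    4    5    6    7    8    9   10   11
a[i]    2    1   23    5   17   10    4   23    1   15   11   16
L[i]    1    1    2    2    3    3    2    4    1    4    4    5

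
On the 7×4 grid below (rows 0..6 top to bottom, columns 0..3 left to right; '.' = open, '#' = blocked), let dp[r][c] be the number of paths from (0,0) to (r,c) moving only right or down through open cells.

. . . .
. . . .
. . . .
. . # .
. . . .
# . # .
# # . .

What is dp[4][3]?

15

r\c   0   1   2   3
  0   1   1   1   1
  1   1   2   3   4
  2   1   3   6  10
  3   1   4   0  10
  4   1   5   5  15
  5   0   5   0  15
  6   0   0   0  15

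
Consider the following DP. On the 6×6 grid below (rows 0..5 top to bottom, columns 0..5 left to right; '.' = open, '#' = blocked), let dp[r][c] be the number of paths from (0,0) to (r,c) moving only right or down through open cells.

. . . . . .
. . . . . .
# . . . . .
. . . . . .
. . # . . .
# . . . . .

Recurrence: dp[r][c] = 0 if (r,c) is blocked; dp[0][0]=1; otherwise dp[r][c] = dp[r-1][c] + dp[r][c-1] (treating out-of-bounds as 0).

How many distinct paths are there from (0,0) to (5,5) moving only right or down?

160

r\c   0   1   2   3   4   5
  0   1   1   1   1   1   1
  1   1   2   3   4   5   6
  2   0   2   5   9  14  20
  3   0   2   7  16  30  50
  4   0   2   0  16  46  96
  5   0   2   2  18  64 160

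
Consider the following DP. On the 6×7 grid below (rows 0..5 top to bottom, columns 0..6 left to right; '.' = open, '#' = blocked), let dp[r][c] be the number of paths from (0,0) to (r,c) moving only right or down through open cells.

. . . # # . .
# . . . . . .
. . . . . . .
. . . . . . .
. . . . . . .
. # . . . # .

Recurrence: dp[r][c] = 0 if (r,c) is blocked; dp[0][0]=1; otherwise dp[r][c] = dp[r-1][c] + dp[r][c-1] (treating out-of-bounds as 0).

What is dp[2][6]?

r\c   0   1   2   3   4   5   6
  0   1   1   1   0   0   0   0
  1   0   1   2   2   2   2   2
  2   0   1   3   5   7   9  11
  3   0   1   4   9  16  25  36
  4   0   1   5  14  30  55  91
  5   0   0   5  19  49   0  91

11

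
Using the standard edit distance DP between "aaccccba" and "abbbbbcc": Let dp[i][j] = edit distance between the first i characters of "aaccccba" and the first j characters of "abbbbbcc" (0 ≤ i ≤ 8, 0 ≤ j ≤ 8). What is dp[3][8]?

   ''  a  b  b  b  b  b  c  c
''  0  1  2  3  4  5  6  7  8
 a  1  0  1  2  3  4  5  6  7
 a  2  1  1  2  3  4  5  6  7
 c  3  2  2  2  3  4  5  5  6
 c  4  3  3  3  3  4  5  5  5
 c  5  4  4  4  4  4  5  5  5
 c  6  5  5  5  5  5  5  5  5
 b  7  6  5  5  5  5  5  6  6
 a  8  7  6  6  6  6  6  6  7

6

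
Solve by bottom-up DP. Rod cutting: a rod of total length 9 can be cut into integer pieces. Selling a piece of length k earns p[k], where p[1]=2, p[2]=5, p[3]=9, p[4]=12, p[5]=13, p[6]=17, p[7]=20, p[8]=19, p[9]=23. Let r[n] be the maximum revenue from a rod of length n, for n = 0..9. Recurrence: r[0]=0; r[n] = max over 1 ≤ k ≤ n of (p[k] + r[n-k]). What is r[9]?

27

   n    0    1    2    3    4    5    6    7    8    9
r[n]    0    2    5    9   12   14   18   21   24   27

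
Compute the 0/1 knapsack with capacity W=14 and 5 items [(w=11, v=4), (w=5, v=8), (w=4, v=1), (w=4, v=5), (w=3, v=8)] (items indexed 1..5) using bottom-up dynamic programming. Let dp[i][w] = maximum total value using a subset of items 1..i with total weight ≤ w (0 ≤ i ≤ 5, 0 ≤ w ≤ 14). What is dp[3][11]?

9

i\w   0   1   2   3   4   5   6   7   8   9  10  11  12  13  14
  0   0   0   0   0   0   0   0   0   0   0   0   0   0   0   0
  1   0   0   0   0   0   0   0   0   0   0   0   4   4   4   4
  2   0   0   0   0   0   8   8   8   8   8   8   8   8   8   8
  3   0   0   0   0   1   8   8   8   8   9   9   9   9   9   9
  4   0   0   0   0   5   8   8   8   8  13  13  13  13  14  14
  5   0   0   0   8   8   8   8  13  16  16  16  16  21  21  21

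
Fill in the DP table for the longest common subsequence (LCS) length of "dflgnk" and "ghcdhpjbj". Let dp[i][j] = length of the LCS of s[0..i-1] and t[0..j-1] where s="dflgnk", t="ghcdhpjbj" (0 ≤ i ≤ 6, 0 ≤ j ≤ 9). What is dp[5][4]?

   ''  g  h  c  d  h  p  j  b  j
''  0  0  0  0  0  0  0  0  0  0
 d  0  0  0  0  1  1  1  1  1  1
 f  0  0  0  0  1  1  1  1  1  1
 l  0  0  0  0  1  1  1  1  1  1
 g  0  1  1  1  1  1  1  1  1  1
 n  0  1  1  1  1  1  1  1  1  1
 k  0  1  1  1  1  1  1  1  1  1

1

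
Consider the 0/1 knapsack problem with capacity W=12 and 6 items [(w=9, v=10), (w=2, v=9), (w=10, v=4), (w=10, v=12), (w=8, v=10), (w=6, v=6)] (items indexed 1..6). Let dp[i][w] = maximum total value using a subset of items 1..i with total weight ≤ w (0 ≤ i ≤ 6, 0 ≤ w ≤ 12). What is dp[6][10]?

19

i\w   0   1   2   3   4   5   6   7   8   9  10  11  12
  0   0   0   0   0   0   0   0   0   0   0   0   0   0
  1   0   0   0   0   0   0   0   0   0  10  10  10  10
  2   0   0   9   9   9   9   9   9   9  10  10  19  19
  3   0   0   9   9   9   9   9   9   9  10  10  19  19
  4   0   0   9   9   9   9   9   9   9  10  12  19  21
  5   0   0   9   9   9   9   9   9  10  10  19  19  21
  6   0   0   9   9   9   9   9   9  15  15  19  19  21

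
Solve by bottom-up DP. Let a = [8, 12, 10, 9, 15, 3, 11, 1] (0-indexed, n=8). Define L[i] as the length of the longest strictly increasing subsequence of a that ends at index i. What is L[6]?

   i    0    1    2    3    4    5    6    7
a[i]    8   12   10    9   15    3   11    1
L[i]    1    2    2    2    3    1    3    1

3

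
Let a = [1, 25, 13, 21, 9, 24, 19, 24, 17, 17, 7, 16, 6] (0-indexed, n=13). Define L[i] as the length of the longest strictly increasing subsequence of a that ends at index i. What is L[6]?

   i    0    1    2    3    4    5    6    7    8    9   10   11   12
a[i]    1   25   13   21    9   24   19   24   17   17    7   16    6
L[i]    1    2    2    3    2    4    3    4    3    3    2    3    2

3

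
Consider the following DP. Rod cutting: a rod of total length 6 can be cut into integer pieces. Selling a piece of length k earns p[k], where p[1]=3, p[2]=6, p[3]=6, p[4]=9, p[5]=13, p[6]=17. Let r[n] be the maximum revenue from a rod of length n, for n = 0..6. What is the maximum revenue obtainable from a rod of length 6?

18

   n    0    1    2    3    4    5    6
r[n]    0    3    6    9   12   15   18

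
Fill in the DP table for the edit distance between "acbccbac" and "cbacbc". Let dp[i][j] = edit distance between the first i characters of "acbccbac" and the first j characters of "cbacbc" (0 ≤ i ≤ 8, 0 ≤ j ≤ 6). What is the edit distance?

3

   ''  c  b  a  c  b  c
''  0  1  2  3  4  5  6
 a  1  1  2  2  3  4  5
 c  2  1  2  3  2  3  4
 b  3  2  1  2  3  2  3
 c  4  3  2  2  2  3  2
 c  5  4  3  3  2  3  3
 b  6  5  4  4  3  2  3
 a  7  6  5  4  4  3  3
 c  8  7  6  5  4  4  3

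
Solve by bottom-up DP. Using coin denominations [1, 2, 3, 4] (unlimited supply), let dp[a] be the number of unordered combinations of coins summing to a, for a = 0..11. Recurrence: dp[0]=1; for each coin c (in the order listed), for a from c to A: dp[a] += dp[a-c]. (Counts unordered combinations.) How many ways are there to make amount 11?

after  coin     0     1     2     3     4     5     6     7     8     9    10    11
          1     1     1     1     1     1     1     1     1     1     1     1     1
          2     1     1     2     2     3     3     4     4     5     5     6     6
          3     1     1     2     3     4     5     7     8    10    12    14    16
          4     1     1     2     3     5     6     9    11    15    18    23    27

27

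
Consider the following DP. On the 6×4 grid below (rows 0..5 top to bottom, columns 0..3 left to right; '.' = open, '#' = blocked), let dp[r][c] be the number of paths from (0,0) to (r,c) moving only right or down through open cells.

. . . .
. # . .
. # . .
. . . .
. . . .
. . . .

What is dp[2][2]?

1

r\c   0   1   2   3
  0   1   1   1   1
  1   1   0   1   2
  2   1   0   1   3
  3   1   1   2   5
  4   1   2   4   9
  5   1   3   7  16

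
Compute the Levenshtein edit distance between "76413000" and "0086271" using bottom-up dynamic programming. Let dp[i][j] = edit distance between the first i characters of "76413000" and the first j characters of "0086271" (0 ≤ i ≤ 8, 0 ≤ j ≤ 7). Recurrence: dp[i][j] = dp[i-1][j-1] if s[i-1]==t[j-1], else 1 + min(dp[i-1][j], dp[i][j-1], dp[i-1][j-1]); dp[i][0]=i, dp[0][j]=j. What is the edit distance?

   ''  0  0  8  6  2  7  1
''  0  1  2  3  4  5  6  7
 7  1  1  2  3  4  5  5  6
 6  2  2  2  3  3  4  5  6
 4  3  3  3  3  4  4  5  6
 1  4  4  4  4  4  5  5  5
 3  5  5  5  5  5  5  6  6
 0  6  5  5  6  6  6  6  7
 0  7  6  5  6  7  7  7  7
 0  8  7  6  6  7  8  8  8

8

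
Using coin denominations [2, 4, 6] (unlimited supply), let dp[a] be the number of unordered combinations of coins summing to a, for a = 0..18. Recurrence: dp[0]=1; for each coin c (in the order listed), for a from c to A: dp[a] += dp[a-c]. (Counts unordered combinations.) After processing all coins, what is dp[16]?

10

after  coin     0     1     2     3     4     5     6     7     8     9    10    11    12    13    14    15    16    17    18
          2     1     0     1     0     1     0     1     0     1     0     1     0     1     0     1     0     1     0     1
          4     1     0     1     0     2     0     2     0     3     0     3     0     4     0     4     0     5     0     5
          6     1     0     1     0     2     0     3     0     4     0     5     0     7     0     8     0    10     0    12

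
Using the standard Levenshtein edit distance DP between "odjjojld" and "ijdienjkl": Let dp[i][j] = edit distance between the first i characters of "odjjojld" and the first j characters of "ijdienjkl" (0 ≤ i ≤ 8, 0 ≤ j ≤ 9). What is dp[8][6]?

   ''  i  j  d  i  e  n  j  k  l
''  0  1  2  3  4  5  6  7  8  9
 o  1  1  2  3  4  5  6  7  8  9
 d  2  2  2  2  3  4  5  6  7  8
 j  3  3  2  3  3  4  5  5  6  7
 j  4  4  3  3  4  4  5  5  6  7
 o  5  5  4  4  4  5  5  6  6  7
 j  6  6  5  5  5  5  6  5  6  7
 l  7  7  6  6  6  6  6  6  6  6
 d  8  8  7  6  7  7  7  7  7  7

7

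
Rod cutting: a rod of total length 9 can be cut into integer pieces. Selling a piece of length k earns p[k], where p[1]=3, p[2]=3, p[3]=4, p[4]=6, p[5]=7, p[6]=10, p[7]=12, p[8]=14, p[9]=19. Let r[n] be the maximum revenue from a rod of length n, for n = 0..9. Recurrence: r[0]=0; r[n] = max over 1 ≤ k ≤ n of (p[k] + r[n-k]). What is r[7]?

   n    0    1    2    3    4    5    6    7    8    9
r[n]    0    3    6    9   12   15   18   21   24   27

21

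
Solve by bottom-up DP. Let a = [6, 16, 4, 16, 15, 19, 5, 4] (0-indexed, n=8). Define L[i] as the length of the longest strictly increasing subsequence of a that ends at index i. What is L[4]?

2

   i    0    1    2    3    4    5    6    7
a[i]    6   16    4   16   15   19    5    4
L[i]    1    2    1    2    2    3    2    1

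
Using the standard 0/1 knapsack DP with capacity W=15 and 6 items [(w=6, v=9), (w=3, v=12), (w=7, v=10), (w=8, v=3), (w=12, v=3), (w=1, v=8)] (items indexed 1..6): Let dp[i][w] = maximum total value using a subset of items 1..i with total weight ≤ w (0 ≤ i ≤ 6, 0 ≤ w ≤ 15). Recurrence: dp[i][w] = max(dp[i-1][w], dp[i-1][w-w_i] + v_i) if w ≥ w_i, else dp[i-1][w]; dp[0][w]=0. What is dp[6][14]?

30

i\w   0   1   2   3   4   5   6   7   8   9  10  11  12  13  14  15
  0   0   0   0   0   0   0   0   0   0   0   0   0   0   0   0   0
  1   0   0   0   0   0   0   9   9   9   9   9   9   9   9   9   9
  2   0   0   0  12  12  12  12  12  12  21  21  21  21  21  21  21
  3   0   0   0  12  12  12  12  12  12  21  22  22  22  22  22  22
  4   0   0   0  12  12  12  12  12  12  21  22  22  22  22  22  22
  5   0   0   0  12  12  12  12  12  12  21  22  22  22  22  22  22
  6   0   8   8  12  20  20  20  20  20  21  29  30  30  30  30  30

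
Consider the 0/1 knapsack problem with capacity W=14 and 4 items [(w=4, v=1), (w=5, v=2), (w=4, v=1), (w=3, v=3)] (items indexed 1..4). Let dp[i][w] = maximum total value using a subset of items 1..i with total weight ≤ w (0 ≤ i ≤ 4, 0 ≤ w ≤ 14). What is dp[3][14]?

4

i\w   0   1   2   3   4   5   6   7   8   9  10  11  12  13  14
  0   0   0   0   0   0   0   0   0   0   0   0   0   0   0   0
  1   0   0   0   0   1   1   1   1   1   1   1   1   1   1   1
  2   0   0   0   0   1   2   2   2   2   3   3   3   3   3   3
  3   0   0   0   0   1   2   2   2   2   3   3   3   3   4   4
  4   0   0   0   3   3   3   3   4   5   5   5   5   6   6   6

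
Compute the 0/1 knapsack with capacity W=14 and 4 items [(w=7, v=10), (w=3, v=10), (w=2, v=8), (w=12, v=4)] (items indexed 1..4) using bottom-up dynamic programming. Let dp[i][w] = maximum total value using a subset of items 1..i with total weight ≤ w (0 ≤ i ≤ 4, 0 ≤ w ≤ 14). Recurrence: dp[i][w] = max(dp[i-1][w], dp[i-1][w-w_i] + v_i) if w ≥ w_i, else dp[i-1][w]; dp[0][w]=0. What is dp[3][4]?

i\w   0   1   2   3   4   5   6   7   8   9  10  11  12  13  14
  0   0   0   0   0   0   0   0   0   0   0   0   0   0   0   0
  1   0   0   0   0   0   0   0  10  10  10  10  10  10  10  10
  2   0   0   0  10  10  10  10  10  10  10  20  20  20  20  20
  3   0   0   8  10  10  18  18  18  18  18  20  20  28  28  28
  4   0   0   8  10  10  18  18  18  18  18  20  20  28  28  28

10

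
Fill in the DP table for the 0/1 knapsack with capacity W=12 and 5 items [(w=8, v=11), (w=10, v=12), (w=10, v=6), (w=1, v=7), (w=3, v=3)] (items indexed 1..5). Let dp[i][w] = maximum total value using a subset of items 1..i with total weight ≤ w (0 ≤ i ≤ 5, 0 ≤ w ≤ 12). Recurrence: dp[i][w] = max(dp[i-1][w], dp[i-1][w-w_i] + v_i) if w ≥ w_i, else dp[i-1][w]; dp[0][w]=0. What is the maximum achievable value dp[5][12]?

i\w   0   1   2   3   4   5   6   7   8   9  10  11  12
  0   0   0   0   0   0   0   0   0   0   0   0   0   0
  1   0   0   0   0   0   0   0   0  11  11  11  11  11
  2   0   0   0   0   0   0   0   0  11  11  12  12  12
  3   0   0   0   0   0   0   0   0  11  11  12  12  12
  4   0   7   7   7   7   7   7   7  11  18  18  19  19
  5   0   7   7   7  10  10  10  10  11  18  18  19  21

21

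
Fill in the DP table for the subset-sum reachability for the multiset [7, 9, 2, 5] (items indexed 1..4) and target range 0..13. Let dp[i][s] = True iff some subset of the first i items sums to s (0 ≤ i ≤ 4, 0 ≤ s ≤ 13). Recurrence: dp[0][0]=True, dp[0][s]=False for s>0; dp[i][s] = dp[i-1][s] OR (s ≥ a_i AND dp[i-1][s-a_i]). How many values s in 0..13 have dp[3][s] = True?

5

i\s   0   1   2   3   4   5   6   7   8   9  10  11  12  13
  0   T   F   F   F   F   F   F   F   F   F   F   F   F   F
  1   T   F   F   F   F   F   F   T   F   F   F   F   F   F
  2   T   F   F   F   F   F   F   T   F   T   F   F   F   F
  3   T   F   T   F   F   F   F   T   F   T   F   T   F   F
  4   T   F   T   F   F   T   F   T   F   T   F   T   T   F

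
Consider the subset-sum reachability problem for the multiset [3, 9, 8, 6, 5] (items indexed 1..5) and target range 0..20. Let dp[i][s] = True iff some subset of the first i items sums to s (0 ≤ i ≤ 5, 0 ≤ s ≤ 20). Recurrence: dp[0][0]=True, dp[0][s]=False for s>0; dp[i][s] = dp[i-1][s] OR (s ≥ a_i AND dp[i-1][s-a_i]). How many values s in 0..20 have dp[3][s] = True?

i\s   0   1   2   3   4   5   6   7   8   9  10  11  12  13  14  15  16  17  18  19  20
  0   T   F   F   F   F   F   F   F   F   F   F   F   F   F   F   F   F   F   F   F   F
  1   T   F   F   T   F   F   F   F   F   F   F   F   F   F   F   F   F   F   F   F   F
  2   T   F   F   T   F   F   F   F   F   T   F   F   T   F   F   F   F   F   F   F   F
  3   T   F   F   T   F   F   F   F   T   T   F   T   T   F   F   F   F   T   F   F   T
  4   T   F   F   T   F   F   T   F   T   T   F   T   T   F   T   T   F   T   T   F   T
  5   T   F   F   T   F   T   T   F   T   T   F   T   T   T   T   T   T   T   T   T   T

8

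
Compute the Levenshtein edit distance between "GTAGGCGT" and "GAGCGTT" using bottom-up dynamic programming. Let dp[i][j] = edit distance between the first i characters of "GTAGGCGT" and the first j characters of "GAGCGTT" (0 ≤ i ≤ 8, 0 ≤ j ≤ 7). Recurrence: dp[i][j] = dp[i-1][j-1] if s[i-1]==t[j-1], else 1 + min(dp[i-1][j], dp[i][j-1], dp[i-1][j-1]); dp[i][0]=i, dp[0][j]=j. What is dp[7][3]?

4

   ''  G  A  G  C  G  T  T
''  0  1  2  3  4  5  6  7
 G  1  0  1  2  3  4  5  6
 T  2  1  1  2  3  4  4  5
 A  3  2  1  2  3  4  5  5
 G  4  3  2  1  2  3  4  5
 G  5  4  3  2  2  2  3  4
 C  6  5  4  3  2  3  3  4
 G  7  6  5  4  3  2  3  4
 T  8  7  6  5  4  3  2  3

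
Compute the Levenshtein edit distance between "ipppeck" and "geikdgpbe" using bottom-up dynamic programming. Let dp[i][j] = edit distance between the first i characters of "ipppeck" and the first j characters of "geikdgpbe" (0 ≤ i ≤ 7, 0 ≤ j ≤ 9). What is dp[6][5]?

6

   ''  g  e  i  k  d  g  p  b  e
''  0  1  2  3  4  5  6  7  8  9
 i  1  1  2  2  3  4  5  6  7  8
 p  2  2  2  3  3  4  5  5  6  7
 p  3  3  3  3  4  4  5  5  6  7
 p  4  4  4  4  4  5  5  5  6  7
 e  5  5  4  5  5  5  6  6  6  6
 c  6  6  5  5  6  6  6  7  7  7
 k  7  7  6  6  5  6  7  7  8  8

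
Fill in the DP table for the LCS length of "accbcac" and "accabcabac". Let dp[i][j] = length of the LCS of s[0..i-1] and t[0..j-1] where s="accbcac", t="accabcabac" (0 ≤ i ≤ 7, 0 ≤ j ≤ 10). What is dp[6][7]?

6

   ''  a  c  c  a  b  c  a  b  a  c
''  0  0  0  0  0  0  0  0  0  0  0
 a  0  1  1  1  1  1  1  1  1  1  1
 c  0  1  2  2  2  2  2  2  2  2  2
 c  0  1  2  3  3  3  3  3  3  3  3
 b  0  1  2  3  3  4  4  4  4  4  4
 c  0  1  2  3  3  4  5  5  5  5  5
 a  0  1  2  3  4  4  5  6  6  6  6
 c  0  1  2  3  4  4  5  6  6  6  7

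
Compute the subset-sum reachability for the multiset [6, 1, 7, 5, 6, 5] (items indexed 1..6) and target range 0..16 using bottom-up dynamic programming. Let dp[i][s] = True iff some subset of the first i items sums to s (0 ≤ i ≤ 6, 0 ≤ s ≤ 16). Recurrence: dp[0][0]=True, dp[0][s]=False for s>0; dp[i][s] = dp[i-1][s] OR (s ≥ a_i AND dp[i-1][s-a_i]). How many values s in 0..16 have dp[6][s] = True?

12

i\s   0   1   2   3   4   5   6   7   8   9  10  11  12  13  14  15  16
  0   T   F   F   F   F   F   F   F   F   F   F   F   F   F   F   F   F
  1   T   F   F   F   F   F   T   F   F   F   F   F   F   F   F   F   F
  2   T   T   F   F   F   F   T   T   F   F   F   F   F   F   F   F   F
  3   T   T   F   F   F   F   T   T   T   F   F   F   F   T   T   F   F
  4   T   T   F   F   F   T   T   T   T   F   F   T   T   T   T   F   F
  5   T   T   F   F   F   T   T   T   T   F   F   T   T   T   T   F   F
  6   T   T   F   F   F   T   T   T   T   F   T   T   T   T   T   F   T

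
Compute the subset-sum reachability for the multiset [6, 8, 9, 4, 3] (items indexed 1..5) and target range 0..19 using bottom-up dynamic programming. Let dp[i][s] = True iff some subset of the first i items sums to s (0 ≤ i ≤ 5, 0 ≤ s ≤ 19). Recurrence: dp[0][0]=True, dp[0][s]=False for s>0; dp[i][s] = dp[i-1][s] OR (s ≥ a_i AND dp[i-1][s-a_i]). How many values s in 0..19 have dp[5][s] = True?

i\s   0   1   2   3   4   5   6   7   8   9  10  11  12  13  14  15  16  17  18  19
  0   T   F   F   F   F   F   F   F   F   F   F   F   F   F   F   F   F   F   F   F
  1   T   F   F   F   F   F   T   F   F   F   F   F   F   F   F   F   F   F   F   F
  2   T   F   F   F   F   F   T   F   T   F   F   F   F   F   T   F   F   F   F   F
  3   T   F   F   F   F   F   T   F   T   T   F   F   F   F   T   T   F   T   F   F
  4   T   F   F   F   T   F   T   F   T   T   T   F   T   T   T   T   F   T   T   T
  5   T   F   F   T   T   F   T   T   T   T   T   T   T   T   T   T   T   T   T   T

17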